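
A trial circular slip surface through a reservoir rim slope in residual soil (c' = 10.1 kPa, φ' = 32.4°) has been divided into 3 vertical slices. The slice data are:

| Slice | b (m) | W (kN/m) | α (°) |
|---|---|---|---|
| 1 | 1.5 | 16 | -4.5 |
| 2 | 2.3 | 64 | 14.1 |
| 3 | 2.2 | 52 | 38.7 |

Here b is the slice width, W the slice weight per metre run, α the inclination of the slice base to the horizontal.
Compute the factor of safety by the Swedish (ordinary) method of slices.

Ordinary method of slices: FS = Σ[c'·Δl_i + (W_i cosα_i)·tanφ'] / Σ W_i sinα_i, with Δl_i = b_i / cosα_i.
Slice 1: Δl = 1.5/cos(-4.5°) = 1.505 m; N'_1 = 16·cos(-4.5°) = 16.0; c'Δl = 15.20; W sinα = -1.3
Slice 2: Δl = 2.3/cos14.1° = 2.371 m; N'_2 = 64·cos14.1° = 62.1; c'Δl = 23.95; W sinα = 15.6
Slice 3: Δl = 2.2/cos38.7° = 2.819 m; N'_3 = 52·cos38.7° = 40.6; c'Δl = 28.47; W sinα = 32.5
Σc'Δl = 67.6 kN/m; ΣN' = 118.6 kN/m; ΣW sinα = 46.8 kN/m
Resisting = 67.6 + 118.6·tan32.4° = 67.6 + 75.3 = 142.9 kN/m
FS = 142.9 / 46.8 = 3.050

FS = 3.05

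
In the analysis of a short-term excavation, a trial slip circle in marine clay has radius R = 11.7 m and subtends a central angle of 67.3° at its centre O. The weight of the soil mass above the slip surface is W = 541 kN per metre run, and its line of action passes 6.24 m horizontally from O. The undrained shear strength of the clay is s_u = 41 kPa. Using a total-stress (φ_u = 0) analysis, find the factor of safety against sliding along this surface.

FS = 1.95

Taking moments about the centre O, the resisting moment is provided by the undrained shear strength acting along the arc:
Arc length L_a = R·θ = 11.7·(67.3°·π/180) = 11.7·1.1746 = 13.74 m
M_R = s_u·L_a·R = 41·13.74·11.7 = 6592.5 kN·m/m
M_D = W·d = 541·6.24 = 3375.8 kN·m/m
FS = M_R / M_D = 6592.5 / 3375.8 = 1.953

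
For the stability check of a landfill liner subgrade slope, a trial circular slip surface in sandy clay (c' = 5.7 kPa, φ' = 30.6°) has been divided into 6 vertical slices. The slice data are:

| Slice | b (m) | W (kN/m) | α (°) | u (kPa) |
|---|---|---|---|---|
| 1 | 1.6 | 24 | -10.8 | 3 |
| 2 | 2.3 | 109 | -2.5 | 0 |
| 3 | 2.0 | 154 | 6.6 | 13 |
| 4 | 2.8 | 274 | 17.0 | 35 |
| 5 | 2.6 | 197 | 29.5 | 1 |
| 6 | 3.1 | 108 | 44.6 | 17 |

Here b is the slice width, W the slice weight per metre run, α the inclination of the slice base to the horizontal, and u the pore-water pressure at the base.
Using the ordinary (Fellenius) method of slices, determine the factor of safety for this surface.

FS = 1.68

Ordinary method of slices: FS = Σ[c'·Δl_i + (W_i cosα_i − u_i·Δl_i)·tanφ'] / Σ W_i sinα_i, with Δl_i = b_i / cosα_i.
Slice 1: Δl = 1.6/cos(-10.8°) = 1.629 m; N'_1 = 24·cos(-10.8°) − 3·1.629 = 18.7; c'Δl = 9.28; W sinα = -4.5
Slice 2: Δl = 2.3/cos(-2.5°) = 2.302 m; N'_2 = 109·cos(-2.5°) − 0·2.302 = 108.9; c'Δl = 13.12; W sinα = -4.8
Slice 3: Δl = 2.0/cos6.6° = 2.013 m; N'_3 = 154·cos6.6° − 13·2.013 = 126.8; c'Δl = 11.48; W sinα = 17.7
Slice 4: Δl = 2.8/cos17.0° = 2.928 m; N'_4 = 274·cos17.0° − 35·2.928 = 159.5; c'Δl = 16.69; W sinα = 80.1
Slice 5: Δl = 2.6/cos29.5° = 2.987 m; N'_5 = 197·cos29.5° − 1·2.987 = 168.5; c'Δl = 17.03; W sinα = 97.0
Slice 6: Δl = 3.1/cos44.6° = 4.354 m; N'_6 = 108·cos44.6° − 17·4.354 = 2.9; c'Δl = 24.82; W sinα = 75.8
Σc'Δl = 92.4 kN/m; ΣN' = 585.3 kN/m; ΣW sinα = 261.4 kN/m
Resisting = 92.4 + 585.3·tan30.6° = 92.4 + 346.1 = 438.6 kN/m
FS = 438.6 / 261.4 = 1.678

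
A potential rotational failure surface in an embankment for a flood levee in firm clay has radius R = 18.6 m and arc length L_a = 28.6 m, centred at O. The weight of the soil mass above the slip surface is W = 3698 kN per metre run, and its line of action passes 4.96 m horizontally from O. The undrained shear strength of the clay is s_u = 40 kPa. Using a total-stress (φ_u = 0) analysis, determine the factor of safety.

Taking moments about the centre O, the resisting moment is provided by the undrained shear strength acting along the arc:
M_R = s_u·L_a·R = 40·28.60·18.6 = 21278.4 kN·m/m
M_D = W·d = 3698·4.96 = 18342.1 kN·m/m
FS = M_R / M_D = 21278.4 / 18342.1 = 1.160

FS = 1.16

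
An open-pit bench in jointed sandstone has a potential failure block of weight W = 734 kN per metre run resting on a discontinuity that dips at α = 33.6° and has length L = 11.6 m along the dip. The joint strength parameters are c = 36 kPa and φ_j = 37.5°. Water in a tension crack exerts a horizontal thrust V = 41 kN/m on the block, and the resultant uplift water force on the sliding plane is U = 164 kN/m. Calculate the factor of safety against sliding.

FS = 1.69

Resolving the block weight along and normal to the plane and applying the Mohr–Coulomb strength on the joint:
N' = W cosα − U − V sinα = 734·cos33.6° − 164 − 41·sin33.6° = 424.7 kN/m
Driving force T = W sinα + V cosα = 734·sin33.6° + 41·cos33.6° = 440.3 kN/m
Resisting force R = c·L + N'·tanφ_j = 36·11.6 + 424.7·tan37.5° = 417.6 + 325.9 = 743.5 kN/m
FS = R / T = 743.5 / 440.3 = 1.688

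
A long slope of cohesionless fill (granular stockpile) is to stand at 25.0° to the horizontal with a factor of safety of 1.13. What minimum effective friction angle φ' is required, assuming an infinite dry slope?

φ' = 27.8°

FS = tanφ'/tanβ ⇒ tanφ' = FS · tanβ = 1.13 · tan25.0° = 0.5269
φ' = arctan(0.5269) = 27.79°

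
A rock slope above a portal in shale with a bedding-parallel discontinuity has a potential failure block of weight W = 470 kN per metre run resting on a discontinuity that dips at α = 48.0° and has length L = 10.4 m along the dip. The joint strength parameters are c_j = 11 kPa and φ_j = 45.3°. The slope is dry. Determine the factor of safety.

Resolving the block weight along and normal to the plane and applying the Mohr–Coulomb strength on the joint:
N' = W cosα = 470·cos48.0° = 314.5 kN/m
Driving force T = W sinα = 470·sin48.0° = 349.3 kN/m
Resisting force R = c_j·L + N'·tanφ_j = 11·10.4 + 314.5·tan45.3° = 114.4 + 317.8 = 432.2 kN/m
FS = R / T = 432.2 / 349.3 = 1.237

FS = 1.24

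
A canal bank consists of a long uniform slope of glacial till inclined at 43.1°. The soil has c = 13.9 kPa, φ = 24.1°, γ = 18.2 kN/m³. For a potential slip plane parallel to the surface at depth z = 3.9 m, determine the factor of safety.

For an infinite slope with a slip plane parallel to the surface (no pore pressure): FS = [c + γz cos²β tanφ] / [γz sinβ cosβ].
γz = 18.2·3.9 = 70.98 kN/m²
Numerator = 13.9 + 70.98·cos²43.1°·tan24.1° = 13.9 + 70.98·0.5331·0.4473 = 30.828 kPa
Denominator = 70.98·sin43.1°·cos43.1° = 70.98·0.6833·0.7302 = 35.412 kPa
FS = 30.828 / 35.412 = 0.871

FS = 0.87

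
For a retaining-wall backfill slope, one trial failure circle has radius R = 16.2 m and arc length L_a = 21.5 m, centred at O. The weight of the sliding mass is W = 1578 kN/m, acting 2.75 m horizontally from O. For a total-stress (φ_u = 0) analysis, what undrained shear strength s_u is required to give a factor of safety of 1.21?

FS = s_u·L_a·R / (W·d), so s_u = FS·W·d / (L_a·R).
s_u = 1.21·1578·2.75 / (21.50·16.2) = 5250.8 / 348.30 = 15.08 kPa

s_u = 15.1 kPa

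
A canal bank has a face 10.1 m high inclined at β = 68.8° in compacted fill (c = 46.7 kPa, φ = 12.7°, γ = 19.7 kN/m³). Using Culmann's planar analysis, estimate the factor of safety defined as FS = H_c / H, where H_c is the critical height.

FS = 1.93

H_c = (4c/γ) · sinβ cosφ / [1 − cos(β − φ)]
    = (4·46.7/19.7) · sin68.8°·cos12.7° / [1 − cos56.1°]
    = 9.482 · 0.9095 / 0.4423 = 19.50 m
FS = H_c / H = 19.50 / 10.1 = 1.931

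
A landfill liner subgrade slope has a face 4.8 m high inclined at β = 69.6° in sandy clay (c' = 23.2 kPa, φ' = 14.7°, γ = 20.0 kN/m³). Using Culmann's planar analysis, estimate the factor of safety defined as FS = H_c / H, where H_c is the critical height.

H_c = (4c'/γ) · sinβ cosφ' / [1 − cos(β − φ')]
    = (4·23.2/20.0) · sin69.6°·cos14.7° / [1 − cos54.9°]
    = 4.640 · 0.9066 / 0.4250 = 9.90 m
FS = H_c / H = 9.90 / 4.8 = 2.062

FS = 2.06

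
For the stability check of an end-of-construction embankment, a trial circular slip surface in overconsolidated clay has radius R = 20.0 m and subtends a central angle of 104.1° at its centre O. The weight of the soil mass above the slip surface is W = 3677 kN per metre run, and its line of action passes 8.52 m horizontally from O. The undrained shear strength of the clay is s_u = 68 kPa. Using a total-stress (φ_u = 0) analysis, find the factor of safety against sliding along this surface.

Taking moments about the centre O, the resisting moment is provided by the undrained shear strength acting along the arc:
Arc length L_a = R·θ = 20.0·(104.1°·π/180) = 20.0·1.8169 = 36.34 m
M_R = s_u·L_a·R = 68·36.34·20.0 = 49419.3 kN·m/m
M_D = W·d = 3677·8.52 = 31328.0 kN·m/m
FS = M_R / M_D = 49419.3 / 31328.0 = 1.577

FS = 1.58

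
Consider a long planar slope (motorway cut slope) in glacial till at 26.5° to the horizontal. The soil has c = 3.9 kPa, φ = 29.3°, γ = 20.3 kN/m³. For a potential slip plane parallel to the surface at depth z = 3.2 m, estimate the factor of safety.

For an infinite slope with a slip plane parallel to the surface (no pore pressure): FS = [c + γz cos²β tanφ] / [γz sinβ cosβ].
γz = 20.3·3.2 = 64.96 kN/m²
Numerator = 3.9 + 64.96·cos²26.5°·tan29.3° = 3.9 + 64.96·0.8009·0.5612 = 33.096 kPa
Denominator = 64.96·sin26.5°·cos26.5° = 64.96·0.4462·0.8949 = 25.940 kPa
FS = 33.096 / 25.940 = 1.276

FS = 1.28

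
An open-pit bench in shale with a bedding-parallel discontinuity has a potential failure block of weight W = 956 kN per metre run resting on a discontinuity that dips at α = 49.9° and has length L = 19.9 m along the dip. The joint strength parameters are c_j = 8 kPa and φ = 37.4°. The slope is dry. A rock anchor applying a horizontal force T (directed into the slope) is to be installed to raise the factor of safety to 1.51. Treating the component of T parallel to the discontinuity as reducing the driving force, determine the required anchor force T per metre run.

Resolving forces along and normal to the sliding plane, with the horizontal anchor force T adding T·sinα to the effective normal force and T·cosα acting up the plane against the driving force:
FS = [c_jL + (W cosα + T sinα) tanφ] / [W sinα − T cosα]
Without the anchor: N' = 615.8 kN/m, driving T_d = 731.3 kN/m, resisting R = 8·19.9 + 615.8·tan37.4° = 630.0 kN/m, FS = 0.86.
Setting FS = 1.51 and solving for T:
1.51·(731.3 − T cos49.9°) = 630.0 + T sin49.9°·tan37.4°
T·(sin49.9°·tan37.4° + 1.51·cos49.9°) = 1.51·731.3 − 630.0
T·(0.7649·0.7646 + 1.51·0.6441) = 1104.2 − 630.0 = 474.2
T·1.5575 = 474.2
T = 304.5 kN/m

T = 304 kN/m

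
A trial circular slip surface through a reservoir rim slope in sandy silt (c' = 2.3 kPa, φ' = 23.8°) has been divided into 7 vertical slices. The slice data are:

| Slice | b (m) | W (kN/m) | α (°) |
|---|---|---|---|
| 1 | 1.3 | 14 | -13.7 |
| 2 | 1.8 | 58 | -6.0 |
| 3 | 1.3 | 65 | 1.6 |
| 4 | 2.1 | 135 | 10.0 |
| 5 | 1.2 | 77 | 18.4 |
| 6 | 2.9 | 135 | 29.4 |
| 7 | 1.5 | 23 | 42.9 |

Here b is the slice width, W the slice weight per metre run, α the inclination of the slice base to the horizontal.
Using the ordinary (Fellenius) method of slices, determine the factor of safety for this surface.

FS = 1.97

Ordinary method of slices: FS = Σ[c'·Δl_i + (W_i cosα_i)·tanφ'] / Σ W_i sinα_i, with Δl_i = b_i / cosα_i.
Slice 1: Δl = 1.3/cos(-13.7°) = 1.338 m; N'_1 = 14·cos(-13.7°) = 13.6; c'Δl = 3.08; W sinα = -3.3
Slice 2: Δl = 1.8/cos(-6.0°) = 1.810 m; N'_2 = 58·cos(-6.0°) = 57.7; c'Δl = 4.16; W sinα = -6.1
Slice 3: Δl = 1.3/cos1.6° = 1.301 m; N'_3 = 65·cos1.6° = 65.0; c'Δl = 2.99; W sinα = 1.8
Slice 4: Δl = 2.1/cos10.0° = 2.132 m; N'_4 = 135·cos10.0° = 132.9; c'Δl = 4.90; W sinα = 23.4
Slice 5: Δl = 1.2/cos18.4° = 1.265 m; N'_5 = 77·cos18.4° = 73.1; c'Δl = 2.91; W sinα = 24.3
Slice 6: Δl = 2.9/cos29.4° = 3.329 m; N'_6 = 135·cos29.4° = 117.6; c'Δl = 7.66; W sinα = 66.3
Slice 7: Δl = 1.5/cos42.9° = 2.048 m; N'_7 = 23·cos42.9° = 16.8; c'Δl = 4.71; W sinα = 15.7
Σc'Δl = 30.4 kN/m; ΣN' = 476.7 kN/m; ΣW sinα = 122.1 kN/m
Resisting = 30.4 + 476.7·tan23.8° = 30.4 + 210.3 = 240.7 kN/m
FS = 240.7 / 122.1 = 1.971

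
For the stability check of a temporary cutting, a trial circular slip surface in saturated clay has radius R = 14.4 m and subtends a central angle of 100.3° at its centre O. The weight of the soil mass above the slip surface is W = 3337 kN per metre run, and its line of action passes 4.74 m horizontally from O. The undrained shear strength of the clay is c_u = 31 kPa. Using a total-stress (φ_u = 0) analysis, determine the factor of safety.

FS = 0.71

Taking moments about the centre O, the resisting moment is provided by the undrained shear strength acting along the arc:
Arc length L_a = R·θ = 14.4·(100.3°·π/180) = 14.4·1.7506 = 25.21 m
M_R = c_u·L_a·R = 31·25.21·14.4 = 11252.9 kN·m/m
M_D = W·d = 3337·4.74 = 15817.4 kN·m/m
FS = M_R / M_D = 11252.9 / 15817.4 = 0.711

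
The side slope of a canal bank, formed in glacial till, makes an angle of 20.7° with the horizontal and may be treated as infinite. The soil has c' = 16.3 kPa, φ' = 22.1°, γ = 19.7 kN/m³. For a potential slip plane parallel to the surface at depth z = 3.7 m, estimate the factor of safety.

FS = 1.75

For an infinite slope with a slip plane parallel to the surface (no pore pressure): FS = [c' + γz cos²β tanφ'] / [γz sinβ cosβ].
γz = 19.7·3.7 = 72.89 kN/m²
Numerator = 16.3 + 72.89·cos²20.7°·tan22.1° = 16.3 + 72.89·0.8751·0.4061 = 42.200 kPa
Denominator = 72.89·sin20.7°·cos20.7° = 72.89·0.3535·0.9354 = 24.102 kPa
FS = 42.200 / 24.102 = 1.751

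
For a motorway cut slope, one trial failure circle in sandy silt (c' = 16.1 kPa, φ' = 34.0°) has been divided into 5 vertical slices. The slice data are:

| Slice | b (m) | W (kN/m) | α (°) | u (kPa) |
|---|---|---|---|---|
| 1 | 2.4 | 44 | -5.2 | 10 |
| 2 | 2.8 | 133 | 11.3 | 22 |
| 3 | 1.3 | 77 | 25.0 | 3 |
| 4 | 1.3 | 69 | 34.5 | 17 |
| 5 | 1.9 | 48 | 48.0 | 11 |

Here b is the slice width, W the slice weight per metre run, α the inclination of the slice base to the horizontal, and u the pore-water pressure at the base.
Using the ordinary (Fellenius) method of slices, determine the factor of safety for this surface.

Ordinary method of slices: FS = Σ[c'·Δl_i + (W_i cosα_i − u_i·Δl_i)·tanφ'] / Σ W_i sinα_i, with Δl_i = b_i / cosα_i.
Slice 1: Δl = 2.4/cos(-5.2°) = 2.410 m; N'_1 = 44·cos(-5.2°) − 10·2.410 = 19.7; c'Δl = 38.80; W sinα = -4.0
Slice 2: Δl = 2.8/cos11.3° = 2.855 m; N'_2 = 133·cos11.3° − 22·2.855 = 67.6; c'Δl = 45.97; W sinα = 26.1
Slice 3: Δl = 1.3/cos25.0° = 1.434 m; N'_3 = 77·cos25.0° − 3·1.434 = 65.5; c'Δl = 23.09; W sinα = 32.5
Slice 4: Δl = 1.3/cos34.5° = 1.577 m; N'_4 = 69·cos34.5° − 17·1.577 = 30.0; c'Δl = 25.40; W sinα = 39.1
Slice 5: Δl = 1.9/cos48.0° = 2.840 m; N'_5 = 48·cos48.0° − 11·2.840 = 0.9; c'Δl = 45.72; W sinα = 35.7
Σc'Δl = 179.0 kN/m; ΣN' = 183.7 kN/m; ΣW sinα = 129.4 kN/m
Resisting = 179.0 + 183.7·tan34.0° = 179.0 + 123.9 = 302.9 kN/m
FS = 302.9 / 129.4 = 2.341

FS = 2.34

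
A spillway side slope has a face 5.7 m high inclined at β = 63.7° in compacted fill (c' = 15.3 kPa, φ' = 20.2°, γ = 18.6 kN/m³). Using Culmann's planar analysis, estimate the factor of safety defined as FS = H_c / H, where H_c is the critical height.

FS = 1.77

H_c = (4c'/γ) · sinβ cosφ' / [1 − cos(β − φ')]
    = (4·15.3/18.6) · sin63.7°·cos20.2° / [1 − cos43.5°]
    = 3.290 · 0.8413 / 0.2746 = 10.08 m
FS = H_c / H = 10.08 / 5.7 = 1.768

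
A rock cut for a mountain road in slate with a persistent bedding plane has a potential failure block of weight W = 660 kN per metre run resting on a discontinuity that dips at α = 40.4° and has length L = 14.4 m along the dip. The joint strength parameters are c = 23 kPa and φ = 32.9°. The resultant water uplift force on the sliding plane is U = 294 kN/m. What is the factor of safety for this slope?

Resolving the block weight along and normal to the plane and applying the Mohr–Coulomb strength on the joint:
N' = W cosα − U = 660·cos40.4° − 294 = 208.6 kN/m
Driving force T = W sinα = 660·sin40.4° = 427.8 kN/m
Resisting force R = c·L + N'·tanφ = 23·14.4 + 208.6·tan32.9° = 331.2 + 135.0 = 466.2 kN/m
FS = R / T = 466.2 / 427.8 = 1.090

FS = 1.09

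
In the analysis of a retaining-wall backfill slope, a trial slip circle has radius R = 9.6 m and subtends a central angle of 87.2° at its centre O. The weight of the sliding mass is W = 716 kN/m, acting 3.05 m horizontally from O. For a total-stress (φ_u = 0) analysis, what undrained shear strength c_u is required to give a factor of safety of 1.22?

c_u = 19.0 kPa

FS = c_u·L_a·R / (W·d), so c_u = FS·W·d / (L_a·R).
Arc length L_a = R·θ = 9.6·(87.2°·π/180) = 9.6·1.5219 = 14.61 m
c_u = 1.22·716·3.05 / (14.61·9.6) = 2664.2 / 140.26 = 18.99 kPa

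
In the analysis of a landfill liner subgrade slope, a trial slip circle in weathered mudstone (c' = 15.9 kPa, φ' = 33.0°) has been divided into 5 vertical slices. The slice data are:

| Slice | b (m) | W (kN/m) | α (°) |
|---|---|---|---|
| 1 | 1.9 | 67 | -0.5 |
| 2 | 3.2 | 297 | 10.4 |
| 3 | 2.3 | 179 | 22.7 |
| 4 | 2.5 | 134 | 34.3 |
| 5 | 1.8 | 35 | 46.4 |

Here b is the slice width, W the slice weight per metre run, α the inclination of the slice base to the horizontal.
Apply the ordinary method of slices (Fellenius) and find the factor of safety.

Ordinary method of slices: FS = Σ[c'·Δl_i + (W_i cosα_i)·tanφ'] / Σ W_i sinα_i, with Δl_i = b_i / cosα_i.
Slice 1: Δl = 1.9/cos(-0.5°) = 1.900 m; N'_1 = 67·cos(-0.5°) = 67.0; c'Δl = 30.21; W sinα = -0.6
Slice 2: Δl = 3.2/cos10.4° = 3.253 m; N'_2 = 297·cos10.4° = 292.1; c'Δl = 51.73; W sinα = 53.6
Slice 3: Δl = 2.3/cos22.7° = 2.493 m; N'_3 = 179·cos22.7° = 165.1; c'Δl = 39.64; W sinα = 69.1
Slice 4: Δl = 2.5/cos34.3° = 3.026 m; N'_4 = 134·cos34.3° = 110.7; c'Δl = 48.12; W sinα = 75.5
Slice 5: Δl = 1.8/cos46.4° = 2.610 m; N'_5 = 35·cos46.4° = 24.1; c'Δl = 41.50; W sinα = 25.3
Σc'Δl = 211.2 kN/m; ΣN' = 659.1 kN/m; ΣW sinα = 223.0 kN/m
Resisting = 211.2 + 659.1·tan33.0° = 211.2 + 428.0 = 639.2 kN/m
FS = 639.2 / 223.0 = 2.867

FS = 2.87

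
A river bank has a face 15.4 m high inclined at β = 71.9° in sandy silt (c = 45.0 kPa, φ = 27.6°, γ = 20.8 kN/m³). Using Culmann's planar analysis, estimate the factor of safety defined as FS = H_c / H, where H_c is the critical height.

FS = 1.66

H_c = (4c/γ) · sinβ cosφ / [1 − cos(β − φ)]
    = (4·45.0/20.8) · sin71.9°·cos27.6° / [1 − cos44.3°]
    = 8.654 · 0.8424 / 0.2843 = 25.64 m
FS = H_c / H = 25.64 / 15.4 = 1.665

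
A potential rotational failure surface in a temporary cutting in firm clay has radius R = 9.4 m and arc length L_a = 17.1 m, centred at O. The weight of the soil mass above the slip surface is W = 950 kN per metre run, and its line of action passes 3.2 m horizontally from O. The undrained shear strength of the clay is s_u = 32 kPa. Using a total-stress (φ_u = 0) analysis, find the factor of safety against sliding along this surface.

FS = 1.69

Taking moments about the centre O, the resisting moment is provided by the undrained shear strength acting along the arc:
M_R = s_u·L_a·R = 32·17.10·9.4 = 5143.7 kN·m/m
M_D = W·d = 950·3.2 = 3040.0 kN·m/m
FS = M_R / M_D = 5143.7 / 3040.0 = 1.692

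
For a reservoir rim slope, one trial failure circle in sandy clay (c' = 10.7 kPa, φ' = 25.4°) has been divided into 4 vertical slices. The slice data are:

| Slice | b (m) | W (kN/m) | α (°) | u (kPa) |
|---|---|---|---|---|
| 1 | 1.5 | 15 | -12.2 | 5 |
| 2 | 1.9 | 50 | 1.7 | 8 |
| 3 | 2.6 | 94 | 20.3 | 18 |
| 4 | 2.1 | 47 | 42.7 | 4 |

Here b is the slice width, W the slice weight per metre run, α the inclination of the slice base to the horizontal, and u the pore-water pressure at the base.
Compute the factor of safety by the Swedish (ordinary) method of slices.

Ordinary method of slices: FS = Σ[c'·Δl_i + (W_i cosα_i − u_i·Δl_i)·tanφ'] / Σ W_i sinα_i, with Δl_i = b_i / cosα_i.
Slice 1: Δl = 1.5/cos(-12.2°) = 1.535 m; N'_1 = 15·cos(-12.2°) − 5·1.535 = 7.0; c'Δl = 16.42; W sinα = -3.2
Slice 2: Δl = 1.9/cos1.7° = 1.901 m; N'_2 = 50·cos1.7° − 8·1.901 = 34.8; c'Δl = 20.34; W sinα = 1.5
Slice 3: Δl = 2.6/cos20.3° = 2.772 m; N'_3 = 94·cos20.3° − 18·2.772 = 38.3; c'Δl = 29.66; W sinα = 32.6
Slice 4: Δl = 2.1/cos42.7° = 2.857 m; N'_4 = 47·cos42.7° − 4·2.857 = 23.1; c'Δl = 30.57; W sinα = 31.9
Σc'Δl = 97.0 kN/m; ΣN' = 103.1 kN/m; ΣW sinα = 62.8 kN/m
Resisting = 97.0 + 103.1·tan25.4° = 97.0 + 49.0 = 146.0 kN/m
FS = 146.0 / 62.8 = 2.324

FS = 2.32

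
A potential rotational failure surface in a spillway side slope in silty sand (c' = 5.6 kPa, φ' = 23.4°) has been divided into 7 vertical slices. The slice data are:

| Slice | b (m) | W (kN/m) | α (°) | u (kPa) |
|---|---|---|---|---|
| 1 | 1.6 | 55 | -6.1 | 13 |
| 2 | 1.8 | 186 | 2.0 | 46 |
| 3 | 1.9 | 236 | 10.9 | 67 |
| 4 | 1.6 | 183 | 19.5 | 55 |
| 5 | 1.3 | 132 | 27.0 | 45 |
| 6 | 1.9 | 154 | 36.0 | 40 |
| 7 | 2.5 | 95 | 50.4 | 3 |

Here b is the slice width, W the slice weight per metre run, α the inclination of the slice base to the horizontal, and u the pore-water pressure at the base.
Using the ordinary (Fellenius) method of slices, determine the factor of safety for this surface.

Ordinary method of slices: FS = Σ[c'·Δl_i + (W_i cosα_i − u_i·Δl_i)·tanφ'] / Σ W_i sinα_i, with Δl_i = b_i / cosα_i.
Slice 1: Δl = 1.6/cos(-6.1°) = 1.609 m; N'_1 = 55·cos(-6.1°) − 13·1.609 = 33.8; c'Δl = 9.01; W sinα = -5.8
Slice 2: Δl = 1.8/cos2.0° = 1.801 m; N'_2 = 186·cos2.0° − 46·1.801 = 103.0; c'Δl = 10.09; W sinα = 6.5
Slice 3: Δl = 1.9/cos10.9° = 1.935 m; N'_3 = 236·cos10.9° − 67·1.935 = 102.1; c'Δl = 10.84; W sinα = 44.6
Slice 4: Δl = 1.6/cos19.5° = 1.697 m; N'_4 = 183·cos19.5° − 55·1.697 = 79.1; c'Δl = 9.51; W sinα = 61.1
Slice 5: Δl = 1.3/cos27.0° = 1.459 m; N'_5 = 132·cos27.0° − 45·1.459 = 52.0; c'Δl = 8.17; W sinα = 59.9
Slice 6: Δl = 1.9/cos36.0° = 2.349 m; N'_6 = 154·cos36.0° − 40·2.349 = 30.6; c'Δl = 13.15; W sinα = 90.5
Slice 7: Δl = 2.5/cos50.4° = 3.922 m; N'_7 = 95·cos50.4° − 3·3.922 = 48.8; c'Δl = 21.96; W sinα = 73.2
Σc'Δl = 82.7 kN/m; ΣN' = 449.5 kN/m; ΣW sinα = 330.0 kN/m
Resisting = 82.7 + 449.5·tan23.4° = 82.7 + 194.5 = 277.2 kN/m
FS = 277.2 / 330.0 = 0.840

FS = 0.84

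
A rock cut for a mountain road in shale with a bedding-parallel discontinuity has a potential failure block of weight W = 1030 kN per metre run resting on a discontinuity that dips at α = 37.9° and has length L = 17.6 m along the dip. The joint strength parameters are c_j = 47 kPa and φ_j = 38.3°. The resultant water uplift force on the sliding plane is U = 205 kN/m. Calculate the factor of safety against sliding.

FS = 2.07

Resolving the block weight along and normal to the plane and applying the Mohr–Coulomb strength on the joint:
N' = W cosα − U = 1030·cos37.9° − 205 = 607.8 kN/m
Driving force T = W sinα = 1030·sin37.9° = 632.7 kN/m
Resisting force R = c_j·L + N'·tanφ_j = 47·17.6 + 607.8·tan38.3° = 827.2 + 480.0 = 1307.2 kN/m
FS = R / T = 1307.2 / 632.7 = 2.066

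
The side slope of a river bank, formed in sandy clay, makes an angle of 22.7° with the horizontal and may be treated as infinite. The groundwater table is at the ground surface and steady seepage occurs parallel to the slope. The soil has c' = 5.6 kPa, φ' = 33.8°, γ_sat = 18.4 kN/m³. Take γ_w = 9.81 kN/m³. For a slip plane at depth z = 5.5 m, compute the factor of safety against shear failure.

FS = 0.90

With seepage parallel to the slope and the water table at the surface, the effective normal stress on the slip plane uses the buoyant unit weight γ' = γ_sat − γ_w while the driving shear stress uses γ_sat:
FS = [c' + γ' z cos²β tanφ'] / [γ_sat z sinβ cosβ]
γ' = 18.4 − 9.81 = 8.59 kN/m³
Numerator = 5.6 + 8.59·5.5·cos²22.7°·tan33.8° = 5.6 + 8.59·5.5·0.8511·0.6694 = 32.518 kPa
Denominator = 18.4·5.5·sin22.7°·cos22.7° = 18.4·5.5·0.3859·0.9225 = 36.029 kPa
FS = 32.518 / 36.029 = 0.903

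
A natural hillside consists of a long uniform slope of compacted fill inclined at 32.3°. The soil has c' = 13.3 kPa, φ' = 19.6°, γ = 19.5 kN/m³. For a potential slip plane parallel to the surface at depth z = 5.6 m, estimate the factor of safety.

For an infinite slope with a slip plane parallel to the surface (no pore pressure): FS = [c' + γz cos²β tanφ'] / [γz sinβ cosβ].
γz = 19.5·5.6 = 109.20 kN/m²
Numerator = 13.3 + 109.20·cos²32.3°·tan19.6° = 13.3 + 109.20·0.7145·0.3561 = 41.082 kPa
Denominator = 109.20·sin32.3°·cos32.3° = 109.20·0.5344·0.8453 = 49.322 kPa
FS = 41.082 / 49.322 = 0.833

FS = 0.83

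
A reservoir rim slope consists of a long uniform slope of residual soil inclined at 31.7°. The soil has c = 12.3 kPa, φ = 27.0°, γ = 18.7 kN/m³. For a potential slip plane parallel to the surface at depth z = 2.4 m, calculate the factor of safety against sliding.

FS = 1.44

For an infinite slope with a slip plane parallel to the surface (no pore pressure): FS = [c + γz cos²β tanφ] / [γz sinβ cosβ].
γz = 18.7·2.4 = 44.88 kN/m²
Numerator = 12.3 + 44.88·cos²31.7°·tan27.0° = 12.3 + 44.88·0.7239·0.5095 = 28.853 kPa
Denominator = 44.88·sin31.7°·cos31.7° = 44.88·0.5255·0.8508 = 20.065 kPa
FS = 28.853 / 20.065 = 1.438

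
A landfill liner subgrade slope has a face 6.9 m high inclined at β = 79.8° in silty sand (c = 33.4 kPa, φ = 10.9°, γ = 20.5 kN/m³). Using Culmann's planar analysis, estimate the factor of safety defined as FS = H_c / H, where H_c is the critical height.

FS = 1.43

H_c = (4c/γ) · sinβ cosφ / [1 − cos(β − φ)]
    = (4·33.4/20.5) · sin79.8°·cos10.9° / [1 − cos68.9°]
    = 6.517 · 0.9664 / 0.6400 = 9.84 m
FS = H_c / H = 9.84 / 6.9 = 1.426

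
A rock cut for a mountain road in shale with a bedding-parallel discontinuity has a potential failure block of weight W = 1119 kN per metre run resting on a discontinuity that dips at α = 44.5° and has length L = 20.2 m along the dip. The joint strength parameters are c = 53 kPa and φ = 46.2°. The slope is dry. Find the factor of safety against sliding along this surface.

FS = 2.43

Resolving the block weight along and normal to the plane and applying the Mohr–Coulomb strength on the joint:
N' = W cosα = 1119·cos44.5° = 798.1 kN/m
Driving force T = W sinα = 1119·sin44.5° = 784.3 kN/m
Resisting force R = c·L + N'·tanφ = 53·20.2 + 798.1·tan46.2° = 1070.6 + 832.3 = 1902.9 kN/m
FS = R / T = 1902.9 / 784.3 = 2.426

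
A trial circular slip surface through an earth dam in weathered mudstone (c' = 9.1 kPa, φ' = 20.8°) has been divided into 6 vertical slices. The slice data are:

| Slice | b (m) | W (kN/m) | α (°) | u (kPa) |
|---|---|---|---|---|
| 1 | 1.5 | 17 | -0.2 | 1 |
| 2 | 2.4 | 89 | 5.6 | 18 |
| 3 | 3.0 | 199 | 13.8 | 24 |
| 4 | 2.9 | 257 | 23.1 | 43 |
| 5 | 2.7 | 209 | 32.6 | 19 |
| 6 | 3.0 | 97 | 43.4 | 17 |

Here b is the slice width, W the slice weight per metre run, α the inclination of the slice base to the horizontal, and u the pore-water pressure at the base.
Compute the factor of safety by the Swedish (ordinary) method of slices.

FS = 0.92

Ordinary method of slices: FS = Σ[c'·Δl_i + (W_i cosα_i − u_i·Δl_i)·tanφ'] / Σ W_i sinα_i, with Δl_i = b_i / cosα_i.
Slice 1: Δl = 1.5/cos(-0.2°) = 1.500 m; N'_1 = 17·cos(-0.2°) − 1·1.500 = 15.5; c'Δl = 13.65; W sinα = -0.1
Slice 2: Δl = 2.4/cos5.6° = 2.412 m; N'_2 = 89·cos5.6° − 18·2.412 = 45.2; c'Δl = 21.94; W sinα = 8.7
Slice 3: Δl = 3.0/cos13.8° = 3.089 m; N'_3 = 199·cos13.8° − 24·3.089 = 119.1; c'Δl = 28.11; W sinα = 47.5
Slice 4: Δl = 2.9/cos23.1° = 3.153 m; N'_4 = 257·cos23.1° − 43·3.153 = 100.8; c'Δl = 28.69; W sinα = 100.8
Slice 5: Δl = 2.7/cos32.6° = 3.205 m; N'_5 = 209·cos32.6° − 19·3.205 = 115.2; c'Δl = 29.16; W sinα = 112.6
Slice 6: Δl = 3.0/cos43.4° = 4.129 m; N'_6 = 97·cos43.4° − 17·4.129 = 0.3; c'Δl = 37.57; W sinα = 66.6
Σc'Δl = 159.1 kN/m; ΣN' = 396.1 kN/m; ΣW sinα = 336.2 kN/m
Resisting = 159.1 + 396.1·tan20.8° = 159.1 + 150.5 = 309.6 kN/m
FS = 309.6 / 336.2 = 0.921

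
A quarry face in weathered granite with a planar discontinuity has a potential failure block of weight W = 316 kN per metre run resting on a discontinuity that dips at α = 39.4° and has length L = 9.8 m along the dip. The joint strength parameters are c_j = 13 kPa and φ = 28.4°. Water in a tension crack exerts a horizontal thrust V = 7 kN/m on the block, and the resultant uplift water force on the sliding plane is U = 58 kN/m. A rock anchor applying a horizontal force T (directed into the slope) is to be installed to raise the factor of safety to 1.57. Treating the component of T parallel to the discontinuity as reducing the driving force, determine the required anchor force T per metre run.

T = 63 kN/m

Resolving forces along and normal to the sliding plane, with the horizontal anchor force T adding T·sinα to the effective normal force and T·cosα acting up the plane against the driving force:
FS = [c_jL + (W cosα − U − V sinα + T sinα) tanφ] / [W sinα + V cosα − T cosα]
Without the anchor: N' = 181.7 kN/m, driving T_d = 206.0 kN/m, resisting R = 13·9.8 + 181.7·tan28.4° = 225.7 kN/m, FS = 1.10.
Setting FS = 1.57 and solving for T:
1.57·(206.0 − T cos39.4°) = 225.7 + T sin39.4°·tan28.4°
T·(sin39.4°·tan28.4° + 1.57·cos39.4°) = 1.57·206.0 − 225.7
T·(0.6347·0.5407 + 1.57·0.7727) = 323.4 − 225.7 = 97.7
T·1.5564 = 97.7
T = 62.8 kN/m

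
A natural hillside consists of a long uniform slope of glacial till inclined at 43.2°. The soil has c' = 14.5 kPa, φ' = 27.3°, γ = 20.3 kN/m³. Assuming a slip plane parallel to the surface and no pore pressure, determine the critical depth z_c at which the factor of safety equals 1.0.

z_c = 3.18 m

Setting FS = 1.00 in FS = [c' + γz cos²β tanφ'] / [γz sinβ cosβ] and solving for z:
z = c' / [γ cosβ (FS·sinβ − cosβ·tanφ')]
  = 14.5 / [20.3·cos43.2°·(1.00·sin43.2° − cos43.2°·tan27.3°)]
  = 14.5 / [20.3·0.7290·(1.00·0.6845 − 0.7290·0.5161)]
  = 14.5 / 4.5622 = 3.178 m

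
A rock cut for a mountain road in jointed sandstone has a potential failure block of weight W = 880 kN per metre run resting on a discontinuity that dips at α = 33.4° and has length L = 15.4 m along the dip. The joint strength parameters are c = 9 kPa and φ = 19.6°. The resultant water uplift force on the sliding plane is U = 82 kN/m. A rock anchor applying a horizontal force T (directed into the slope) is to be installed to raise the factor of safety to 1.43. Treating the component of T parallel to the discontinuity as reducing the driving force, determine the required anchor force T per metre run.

Resolving forces along and normal to the sliding plane, with the horizontal anchor force T adding T·sinα to the effective normal force and T·cosα acting up the plane against the driving force:
FS = [cL + (W cosα − U + T sinα) tanφ] / [W sinα − T cosα]
Without the anchor: N' = 652.7 kN/m, driving T_d = 484.4 kN/m, resisting R = 9·15.4 + 652.7·tan19.6° = 371.0 kN/m, FS = 0.77.
Setting FS = 1.43 and solving for T:
1.43·(484.4 − T cos33.4°) = 371.0 + T sin33.4°·tan19.6°
T·(sin33.4°·tan19.6° + 1.43·cos33.4°) = 1.43·484.4 − 371.0
T·(0.5505·0.3561 + 1.43·0.8348) = 692.7 − 371.0 = 321.7
T·1.3898 = 321.7
T = 231.5 kN/m

T = 231 kN/m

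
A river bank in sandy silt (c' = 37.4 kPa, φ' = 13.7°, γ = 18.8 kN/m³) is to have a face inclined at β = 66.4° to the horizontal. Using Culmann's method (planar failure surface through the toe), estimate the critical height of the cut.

H_c = 17.98 m

Culmann's analysis gives the critical failure plane at α_cr = (β + φ')/2 = (66.4 + 13.7)/2 = 40.1°, and the critical height
H_c = (4c'/γ) · sinβ cosφ' / [1 − cos(β − φ')]
    = (4·37.4/18.8) · sin66.4°·cos13.7° / [1 − cos(52.7°)]
    = 7.957 · 0.9164·0.9715 / [1 − 0.6060]
    = 7.957 · 0.8903 / 0.3940
    = 17.98 m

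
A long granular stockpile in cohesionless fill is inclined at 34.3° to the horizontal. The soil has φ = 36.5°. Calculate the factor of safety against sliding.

FS = 1.08

For a dry cohesionless infinite slope the factor of safety is FS = tanφ / tanβ.
FS = tan36.5° / tan34.3° = 0.7400 / 0.6822 = 1.085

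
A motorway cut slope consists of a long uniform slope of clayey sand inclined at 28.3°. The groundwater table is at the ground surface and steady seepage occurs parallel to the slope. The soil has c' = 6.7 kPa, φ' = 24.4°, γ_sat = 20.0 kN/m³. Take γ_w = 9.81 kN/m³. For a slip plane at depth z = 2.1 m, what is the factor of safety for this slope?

FS = 0.81

With seepage parallel to the slope and the water table at the surface, the effective normal stress on the slip plane uses the buoyant unit weight γ' = γ_sat − γ_w while the driving shear stress uses γ_sat:
FS = [c' + γ' z cos²β tanφ'] / [γ_sat z sinβ cosβ]
γ' = 20.0 − 9.81 = 10.19 kN/m³
Numerator = 6.7 + 10.19·2.1·cos²28.3°·tan24.4° = 6.7 + 10.19·2.1·0.7752·0.4536 = 14.225 kPa
Denominator = 20.0·2.1·sin28.3°·cos28.3° = 20.0·2.1·0.4741·0.8805 = 17.532 kPa
FS = 14.225 / 17.532 = 0.811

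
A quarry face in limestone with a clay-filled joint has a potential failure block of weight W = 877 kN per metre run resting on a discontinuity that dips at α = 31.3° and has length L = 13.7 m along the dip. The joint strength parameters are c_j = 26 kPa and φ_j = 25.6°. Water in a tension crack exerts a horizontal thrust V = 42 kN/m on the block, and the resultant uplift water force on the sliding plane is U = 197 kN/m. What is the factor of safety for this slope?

Resolving the block weight along and normal to the plane and applying the Mohr–Coulomb strength on the joint:
N' = W cosα − U − V sinα = 877·cos31.3° − 197 − 42·sin31.3° = 530.5 kN/m
Driving force T = W sinα + V cosα = 877·sin31.3° + 42·cos31.3° = 491.5 kN/m
Resisting force R = c_j·L + N'·tanφ_j = 26·13.7 + 530.5·tan25.6° = 356.2 + 254.2 = 610.4 kN/m
FS = R / T = 610.4 / 491.5 = 1.242

FS = 1.24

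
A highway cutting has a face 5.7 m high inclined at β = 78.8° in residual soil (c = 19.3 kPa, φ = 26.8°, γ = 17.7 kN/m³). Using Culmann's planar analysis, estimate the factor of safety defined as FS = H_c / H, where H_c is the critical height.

H_c = (4c/γ) · sinβ cosφ / [1 − cos(β − φ)]
    = (4·19.3/17.7) · sin78.8°·cos26.8° / [1 − cos52.0°]
    = 4.362 · 0.8756 / 0.3843 = 9.94 m
FS = H_c / H = 9.94 / 5.7 = 1.743

FS = 1.74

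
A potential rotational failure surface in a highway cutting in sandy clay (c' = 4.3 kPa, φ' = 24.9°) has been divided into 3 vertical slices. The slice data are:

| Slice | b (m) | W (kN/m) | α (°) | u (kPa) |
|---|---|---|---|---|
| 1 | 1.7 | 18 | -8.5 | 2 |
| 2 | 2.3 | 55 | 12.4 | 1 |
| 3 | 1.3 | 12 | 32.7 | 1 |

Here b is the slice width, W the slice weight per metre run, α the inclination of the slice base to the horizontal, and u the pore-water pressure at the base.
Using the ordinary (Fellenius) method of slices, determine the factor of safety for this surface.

Ordinary method of slices: FS = Σ[c'·Δl_i + (W_i cosα_i − u_i·Δl_i)·tanφ'] / Σ W_i sinα_i, with Δl_i = b_i / cosα_i.
Slice 1: Δl = 1.7/cos(-8.5°) = 1.719 m; N'_1 = 18·cos(-8.5°) − 2·1.719 = 14.4; c'Δl = 7.39; W sinα = -2.7
Slice 2: Δl = 2.3/cos12.4° = 2.355 m; N'_2 = 55·cos12.4° − 1·2.355 = 51.4; c'Δl = 10.13; W sinα = 11.8
Slice 3: Δl = 1.3/cos32.7° = 1.545 m; N'_3 = 12·cos32.7° − 1·1.545 = 8.6; c'Δl = 6.64; W sinα = 6.5
Σc'Δl = 24.2 kN/m; ΣN' = 74.3 kN/m; ΣW sinα = 15.6 kN/m
Resisting = 24.2 + 74.3·tan24.9° = 24.2 + 34.5 = 58.6 kN/m
FS = 58.6 / 15.6 = 3.751

FS = 3.75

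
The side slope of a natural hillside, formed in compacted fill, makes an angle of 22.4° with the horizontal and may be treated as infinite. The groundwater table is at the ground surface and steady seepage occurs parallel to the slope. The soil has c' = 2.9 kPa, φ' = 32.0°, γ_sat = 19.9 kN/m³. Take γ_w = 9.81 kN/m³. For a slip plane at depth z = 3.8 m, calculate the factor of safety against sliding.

With seepage parallel to the slope and the water table at the surface, the effective normal stress on the slip plane uses the buoyant unit weight γ' = γ_sat − γ_w while the driving shear stress uses γ_sat:
FS = [c' + γ' z cos²β tanφ'] / [γ_sat z sinβ cosβ]
γ' = 19.9 − 9.81 = 10.09 kN/m³
Numerator = 2.9 + 10.09·3.8·cos²22.4°·tan32.0° = 2.9 + 10.09·3.8·0.8548·0.6249 = 23.380 kPa
Denominator = 19.9·3.8·sin22.4°·cos22.4° = 19.9·3.8·0.3811·0.9245 = 26.642 kPa
FS = 23.380 / 26.642 = 0.878

FS = 0.88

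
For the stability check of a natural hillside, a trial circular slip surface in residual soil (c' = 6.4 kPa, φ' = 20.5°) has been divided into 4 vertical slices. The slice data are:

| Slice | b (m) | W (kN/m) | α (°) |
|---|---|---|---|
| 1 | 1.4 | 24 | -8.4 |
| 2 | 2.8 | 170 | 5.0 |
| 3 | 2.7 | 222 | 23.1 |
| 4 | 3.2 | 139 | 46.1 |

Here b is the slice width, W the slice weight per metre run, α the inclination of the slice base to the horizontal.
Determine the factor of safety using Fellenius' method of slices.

Ordinary method of slices: FS = Σ[c'·Δl_i + (W_i cosα_i)·tanφ'] / Σ W_i sinα_i, with Δl_i = b_i / cosα_i.
Slice 1: Δl = 1.4/cos(-8.4°) = 1.415 m; N'_1 = 24·cos(-8.4°) = 23.7; c'Δl = 9.06; W sinα = -3.5
Slice 2: Δl = 2.8/cos5.0° = 2.811 m; N'_2 = 170·cos5.0° = 169.4; c'Δl = 17.99; W sinα = 14.8
Slice 3: Δl = 2.7/cos23.1° = 2.935 m; N'_3 = 222·cos23.1° = 204.2; c'Δl = 18.79; W sinα = 87.1
Slice 4: Δl = 3.2/cos46.1° = 4.615 m; N'_4 = 139·cos46.1° = 96.4; c'Δl = 29.54; W sinα = 100.2
Σc'Δl = 75.4 kN/m; ΣN' = 493.7 kN/m; ΣW sinα = 198.6 kN/m
Resisting = 75.4 + 493.7·tan20.5° = 75.4 + 184.6 = 259.9 kN/m
FS = 259.9 / 198.6 = 1.309

FS = 1.31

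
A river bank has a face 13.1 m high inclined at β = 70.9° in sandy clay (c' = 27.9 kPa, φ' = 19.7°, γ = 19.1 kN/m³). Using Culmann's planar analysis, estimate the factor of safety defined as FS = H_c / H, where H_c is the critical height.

FS = 1.06

H_c = (4c'/γ) · sinβ cosφ' / [1 − cos(β − φ')]
    = (4·27.9/19.1) · sin70.9°·cos19.7° / [1 − cos51.2°]
    = 5.843 · 0.8896 / 0.3734 = 13.92 m
FS = H_c / H = 13.92 / 13.1 = 1.063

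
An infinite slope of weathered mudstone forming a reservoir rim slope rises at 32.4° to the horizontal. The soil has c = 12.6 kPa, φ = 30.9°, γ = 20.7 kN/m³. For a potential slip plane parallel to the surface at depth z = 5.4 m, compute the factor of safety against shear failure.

FS = 1.19

For an infinite slope with a slip plane parallel to the surface (no pore pressure): FS = [c + γz cos²β tanφ] / [γz sinβ cosβ].
γz = 20.7·5.4 = 111.78 kN/m²
Numerator = 12.6 + 111.78·cos²32.4°·tan30.9° = 12.6 + 111.78·0.7129·0.5985 = 60.292 kPa
Denominator = 111.78·sin32.4°·cos32.4° = 111.78·0.5358·0.8443 = 50.571 kPa
FS = 60.292 / 50.571 = 1.192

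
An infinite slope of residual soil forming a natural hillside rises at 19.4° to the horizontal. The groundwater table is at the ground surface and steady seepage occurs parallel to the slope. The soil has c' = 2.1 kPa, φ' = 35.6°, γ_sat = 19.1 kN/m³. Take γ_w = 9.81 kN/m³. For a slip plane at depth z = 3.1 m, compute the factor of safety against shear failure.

With seepage parallel to the slope and the water table at the surface, the effective normal stress on the slip plane uses the buoyant unit weight γ' = γ_sat − γ_w while the driving shear stress uses γ_sat:
FS = [c' + γ' z cos²β tanφ'] / [γ_sat z sinβ cosβ]
γ' = 19.1 − 9.81 = 9.29 kN/m³
Numerator = 2.1 + 9.29·3.1·cos²19.4°·tan35.6° = 2.1 + 9.29·3.1·0.8897·0.7159 = 20.443 kPa
Denominator = 19.1·3.1·sin19.4°·cos19.4° = 19.1·3.1·0.3322·0.9432 = 18.551 kPa
FS = 20.443 / 18.551 = 1.102

FS = 1.10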